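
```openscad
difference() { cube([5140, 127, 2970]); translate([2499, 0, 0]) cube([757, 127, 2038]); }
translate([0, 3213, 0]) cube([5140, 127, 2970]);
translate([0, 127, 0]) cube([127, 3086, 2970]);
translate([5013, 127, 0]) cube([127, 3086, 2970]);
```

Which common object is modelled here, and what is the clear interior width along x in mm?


A single room. The interior width is 4886 mm.

Four walls enclosing a rectangle with a door in the front wall — a room. Outside width 5140 minus two 127 mm walls gives 4886 mm.


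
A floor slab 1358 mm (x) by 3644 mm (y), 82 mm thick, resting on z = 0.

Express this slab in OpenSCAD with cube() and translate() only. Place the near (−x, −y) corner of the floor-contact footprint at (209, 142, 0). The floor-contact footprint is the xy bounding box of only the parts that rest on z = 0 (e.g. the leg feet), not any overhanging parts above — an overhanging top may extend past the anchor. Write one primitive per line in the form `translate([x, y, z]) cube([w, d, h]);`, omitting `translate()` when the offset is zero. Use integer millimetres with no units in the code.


translate([209, 142, 0]) cube([1358, 3644, 82]);


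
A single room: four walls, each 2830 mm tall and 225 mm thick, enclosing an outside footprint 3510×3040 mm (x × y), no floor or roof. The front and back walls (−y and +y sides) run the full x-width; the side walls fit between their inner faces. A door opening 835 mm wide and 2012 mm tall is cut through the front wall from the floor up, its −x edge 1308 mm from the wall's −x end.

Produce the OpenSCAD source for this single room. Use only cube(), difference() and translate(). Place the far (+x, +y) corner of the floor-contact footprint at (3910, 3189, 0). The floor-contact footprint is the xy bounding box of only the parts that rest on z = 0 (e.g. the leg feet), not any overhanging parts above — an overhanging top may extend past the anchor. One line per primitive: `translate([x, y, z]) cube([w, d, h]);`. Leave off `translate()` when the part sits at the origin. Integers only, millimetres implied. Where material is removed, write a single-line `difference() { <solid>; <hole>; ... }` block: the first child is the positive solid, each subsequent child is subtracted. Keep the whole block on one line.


difference() { translate([400, 149, 0]) cube([3510, 225, 2830]); translate([1708, 149, 0]) cube([835, 225, 2012]); }
translate([400, 2964, 0]) cube([3510, 225, 2830]);
translate([400, 374, 0]) cube([225, 2590, 2830]);
translate([3685, 374, 0]) cube([225, 2590, 2830]);


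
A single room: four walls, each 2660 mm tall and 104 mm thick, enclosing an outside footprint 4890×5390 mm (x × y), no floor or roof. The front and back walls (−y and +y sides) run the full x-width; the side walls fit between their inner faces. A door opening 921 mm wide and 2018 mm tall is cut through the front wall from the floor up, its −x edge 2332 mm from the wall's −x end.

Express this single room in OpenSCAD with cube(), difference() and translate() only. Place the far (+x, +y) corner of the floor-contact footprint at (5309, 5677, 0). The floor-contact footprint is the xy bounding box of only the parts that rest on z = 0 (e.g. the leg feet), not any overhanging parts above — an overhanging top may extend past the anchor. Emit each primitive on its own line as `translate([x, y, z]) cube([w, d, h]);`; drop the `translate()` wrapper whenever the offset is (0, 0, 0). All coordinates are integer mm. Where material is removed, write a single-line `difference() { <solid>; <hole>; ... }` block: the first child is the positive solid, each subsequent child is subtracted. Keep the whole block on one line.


difference() { translate([419, 287, 0]) cube([4890, 104, 2660]); translate([2751, 287, 0]) cube([921, 104, 2018]); }
translate([419, 5573, 0]) cube([4890, 104, 2660]);
translate([419, 391, 0]) cube([104, 5182, 2660]);
translate([5205, 391, 0]) cube([104, 5182, 2660]);


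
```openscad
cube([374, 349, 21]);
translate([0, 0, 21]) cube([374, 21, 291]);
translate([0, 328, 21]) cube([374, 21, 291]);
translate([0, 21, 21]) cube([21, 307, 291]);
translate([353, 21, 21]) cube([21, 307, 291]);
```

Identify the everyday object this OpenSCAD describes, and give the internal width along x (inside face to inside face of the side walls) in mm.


An open box. The internal width is 332 mm.

A 374×349 base slab with four walls standing on it — an open box. The base is 374 mm wide and the walls are 21 mm thick, so the internal width is 374 − 2 × 21 = 332 mm.


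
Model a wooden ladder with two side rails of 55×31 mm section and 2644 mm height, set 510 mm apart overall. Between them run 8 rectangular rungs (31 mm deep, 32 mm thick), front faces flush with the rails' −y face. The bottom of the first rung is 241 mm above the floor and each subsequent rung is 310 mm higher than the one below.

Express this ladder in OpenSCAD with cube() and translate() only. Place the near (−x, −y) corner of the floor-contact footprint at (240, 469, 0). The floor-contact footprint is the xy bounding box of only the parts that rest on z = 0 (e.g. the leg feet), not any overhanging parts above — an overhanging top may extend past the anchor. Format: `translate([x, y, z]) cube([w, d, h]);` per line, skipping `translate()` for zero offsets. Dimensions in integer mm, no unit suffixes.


translate([240, 469, 0]) cube([55, 31, 2644]);
translate([695, 469, 0]) cube([55, 31, 2644]);
translate([295, 469, 241]) cube([400, 31, 32]);
translate([295, 469, 551]) cube([400, 31, 32]);
translate([295, 469, 861]) cube([400, 31, 32]);
translate([295, 469, 1171]) cube([400, 31, 32]);
translate([295, 469, 1481]) cube([400, 31, 32]);
translate([295, 469, 1791]) cube([400, 31, 32]);
translate([295, 469, 2101]) cube([400, 31, 32]);
translate([295, 469, 2411]) cube([400, 31, 32]);


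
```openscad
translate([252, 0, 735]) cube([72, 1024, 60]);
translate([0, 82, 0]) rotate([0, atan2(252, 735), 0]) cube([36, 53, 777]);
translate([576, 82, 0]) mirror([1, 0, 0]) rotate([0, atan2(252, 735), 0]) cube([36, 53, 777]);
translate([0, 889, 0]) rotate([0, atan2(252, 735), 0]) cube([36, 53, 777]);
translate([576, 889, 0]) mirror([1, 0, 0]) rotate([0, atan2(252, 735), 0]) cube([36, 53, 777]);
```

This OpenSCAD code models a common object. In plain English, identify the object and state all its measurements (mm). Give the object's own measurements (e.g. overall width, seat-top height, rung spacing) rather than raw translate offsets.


A sawhorse. A 72×1024×60 mm beam (x, y, z) sits on two A-frame leg pairs. Each pair is two raked legs of 36×53 mm section (53 mm along y) splaying symmetrically in x. Each leg rises 735 mm vertically over 252 mm of horizontal reach and is 777 mm long along its own axis. Every leg's outer bottom edge rests on the floor and its outer top edge meets a bottom edge of the beam — the left legs (tilting toward +x) meet the beam's −x bottom edge, the right legs (their mirror images, tilting toward −x) meet its +x bottom edge — so the leg tops tuck under the beam, the beam's underside is 735 mm above the floor, and the feet are 576 mm apart outside-to-outside with the beam centred between them. The two leg pairs are set in 82 mm from either end of the beam.


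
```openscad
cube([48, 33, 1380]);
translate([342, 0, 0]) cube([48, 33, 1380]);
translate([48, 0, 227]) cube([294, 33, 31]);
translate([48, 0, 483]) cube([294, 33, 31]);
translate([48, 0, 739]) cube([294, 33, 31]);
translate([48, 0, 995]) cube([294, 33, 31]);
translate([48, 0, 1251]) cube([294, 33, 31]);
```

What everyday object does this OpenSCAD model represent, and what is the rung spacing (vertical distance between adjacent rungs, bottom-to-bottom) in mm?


A ladder. The rung spacing is 256 mm.

Two tall 48×33 posts with 5 short bars between them — a ladder. Adjacent rungs sit at z = 227 and z = 483, so the spacing is 483 − 227 = 256 mm.


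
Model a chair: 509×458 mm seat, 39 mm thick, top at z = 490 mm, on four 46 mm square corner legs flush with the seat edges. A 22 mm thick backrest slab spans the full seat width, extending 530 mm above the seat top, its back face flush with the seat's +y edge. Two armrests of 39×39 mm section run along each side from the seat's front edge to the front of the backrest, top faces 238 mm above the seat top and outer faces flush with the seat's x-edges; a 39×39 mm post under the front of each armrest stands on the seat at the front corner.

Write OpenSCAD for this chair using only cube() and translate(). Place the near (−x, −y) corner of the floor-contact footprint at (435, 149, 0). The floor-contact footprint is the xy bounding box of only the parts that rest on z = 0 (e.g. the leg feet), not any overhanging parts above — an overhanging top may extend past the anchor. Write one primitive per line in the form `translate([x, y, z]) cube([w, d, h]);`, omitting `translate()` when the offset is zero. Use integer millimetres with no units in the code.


translate([435, 149, 451]) cube([509, 458, 39]);
translate([435, 149, 0]) cube([46, 46, 451]);
translate([898, 149, 0]) cube([46, 46, 451]);
translate([435, 561, 0]) cube([46, 46, 451]);
translate([898, 561, 0]) cube([46, 46, 451]);
translate([435, 585, 490]) cube([509, 22, 530]);
translate([435, 149, 689]) cube([39, 436, 39]);
translate([905, 149, 689]) cube([39, 436, 39]);
translate([435, 149, 490]) cube([39, 39, 199]);
translate([905, 149, 490]) cube([39, 39, 199]);


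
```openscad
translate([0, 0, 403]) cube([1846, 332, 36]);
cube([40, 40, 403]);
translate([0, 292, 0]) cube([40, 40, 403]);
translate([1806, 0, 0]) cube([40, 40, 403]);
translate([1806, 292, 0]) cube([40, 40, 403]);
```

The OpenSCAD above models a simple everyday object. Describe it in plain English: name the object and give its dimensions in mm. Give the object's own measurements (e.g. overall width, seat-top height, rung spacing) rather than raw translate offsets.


A long wooden bench with a 1846 mm (x) × 332 mm (y) seat, 36 mm thick, its top surface 439 mm above the floor. Four 40 mm square legs at the seat corners, flush with the edges, run from z = 0 to the seat underside.


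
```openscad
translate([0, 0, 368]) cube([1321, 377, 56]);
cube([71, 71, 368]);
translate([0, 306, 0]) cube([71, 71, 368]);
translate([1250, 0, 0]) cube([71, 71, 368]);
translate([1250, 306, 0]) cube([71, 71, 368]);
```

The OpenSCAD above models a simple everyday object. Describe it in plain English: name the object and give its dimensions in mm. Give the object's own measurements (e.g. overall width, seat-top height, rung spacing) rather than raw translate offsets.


A bench: a 1321×377 mm seat slab, 56 mm thick, top at z = 424 mm, on four 71×71 mm square legs flush with the seat corners and standing on z = 0.


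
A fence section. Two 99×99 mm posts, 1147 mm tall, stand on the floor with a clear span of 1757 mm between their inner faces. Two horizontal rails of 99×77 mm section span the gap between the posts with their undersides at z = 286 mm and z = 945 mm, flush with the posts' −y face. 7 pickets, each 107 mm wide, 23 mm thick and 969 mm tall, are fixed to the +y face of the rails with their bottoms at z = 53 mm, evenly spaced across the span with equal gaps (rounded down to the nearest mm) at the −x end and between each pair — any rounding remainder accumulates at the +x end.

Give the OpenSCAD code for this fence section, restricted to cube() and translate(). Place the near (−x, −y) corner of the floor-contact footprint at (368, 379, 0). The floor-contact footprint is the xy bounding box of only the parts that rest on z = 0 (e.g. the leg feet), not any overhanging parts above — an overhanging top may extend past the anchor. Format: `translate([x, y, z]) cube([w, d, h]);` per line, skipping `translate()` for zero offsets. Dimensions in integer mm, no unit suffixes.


translate([368, 379, 0]) cube([99, 99, 1147]);
translate([2224, 379, 0]) cube([99, 99, 1147]);
translate([467, 379, 286]) cube([1757, 99, 77]);
translate([467, 379, 945]) cube([1757, 99, 77]);
translate([593, 478, 53]) cube([107, 23, 969]);
translate([826, 478, 53]) cube([107, 23, 969]);
translate([1059, 478, 53]) cube([107, 23, 969]);
translate([1292, 478, 53]) cube([107, 23, 969]);
translate([1525, 478, 53]) cube([107, 23, 969]);
translate([1758, 478, 53]) cube([107, 23, 969]);
translate([1991, 478, 53]) cube([107, 23, 969]);


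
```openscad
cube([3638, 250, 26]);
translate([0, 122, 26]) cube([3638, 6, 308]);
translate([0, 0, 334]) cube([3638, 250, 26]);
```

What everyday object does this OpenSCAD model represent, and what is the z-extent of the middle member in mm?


An I-beam. The web height is 308 mm.

Two wide flanges with a thin centred web — an I-beam. Overall 360 mm minus two 26 mm flanges gives a web of 360 − 2·26 = 308 mm.


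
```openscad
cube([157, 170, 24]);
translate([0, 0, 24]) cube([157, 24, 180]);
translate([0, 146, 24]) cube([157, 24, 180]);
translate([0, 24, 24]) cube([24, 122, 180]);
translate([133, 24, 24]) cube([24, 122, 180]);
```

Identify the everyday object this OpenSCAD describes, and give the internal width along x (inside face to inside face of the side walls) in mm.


An open box. The internal width is 109 mm.

A 157×170 base slab with four walls standing on it — an open box. The base is 157 mm wide and the walls are 24 mm thick, so the internal width is 157 − 2 × 24 = 109 mm.


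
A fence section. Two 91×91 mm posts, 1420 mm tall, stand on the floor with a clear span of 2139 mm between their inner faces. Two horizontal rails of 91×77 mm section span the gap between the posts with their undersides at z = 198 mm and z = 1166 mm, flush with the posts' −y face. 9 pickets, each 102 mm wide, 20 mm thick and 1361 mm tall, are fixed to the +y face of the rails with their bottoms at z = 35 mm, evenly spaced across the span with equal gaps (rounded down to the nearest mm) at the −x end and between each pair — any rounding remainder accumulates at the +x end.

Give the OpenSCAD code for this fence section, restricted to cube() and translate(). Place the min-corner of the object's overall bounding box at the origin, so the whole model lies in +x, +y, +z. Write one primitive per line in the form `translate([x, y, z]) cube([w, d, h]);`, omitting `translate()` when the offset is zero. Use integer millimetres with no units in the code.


cube([91, 91, 1420]);
translate([2230, 0, 0]) cube([91, 91, 1420]);
translate([91, 0, 198]) cube([2139, 91, 77]);
translate([91, 0, 1166]) cube([2139, 91, 77]);
translate([213, 91, 35]) cube([102, 20, 1361]);
translate([437, 91, 35]) cube([102, 20, 1361]);
translate([661, 91, 35]) cube([102, 20, 1361]);
translate([885, 91, 35]) cube([102, 20, 1361]);
translate([1109, 91, 35]) cube([102, 20, 1361]);
translate([1333, 91, 35]) cube([102, 20, 1361]);
translate([1557, 91, 35]) cube([102, 20, 1361]);
translate([1781, 91, 35]) cube([102, 20, 1361]);
translate([2005, 91, 35]) cube([102, 20, 1361]);


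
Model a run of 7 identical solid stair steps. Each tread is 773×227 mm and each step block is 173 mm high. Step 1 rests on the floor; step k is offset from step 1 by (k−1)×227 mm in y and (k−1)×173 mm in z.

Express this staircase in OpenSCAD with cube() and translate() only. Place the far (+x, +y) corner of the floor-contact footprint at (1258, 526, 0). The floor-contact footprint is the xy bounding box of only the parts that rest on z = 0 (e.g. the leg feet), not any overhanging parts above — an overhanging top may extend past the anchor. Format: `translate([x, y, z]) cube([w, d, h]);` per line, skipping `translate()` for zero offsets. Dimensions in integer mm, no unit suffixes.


translate([485, 299, 0]) cube([773, 227, 173]);
translate([485, 526, 173]) cube([773, 227, 173]);
translate([485, 753, 346]) cube([773, 227, 173]);
translate([485, 980, 519]) cube([773, 227, 173]);
translate([485, 1207, 692]) cube([773, 227, 173]);
translate([485, 1434, 865]) cube([773, 227, 173]);
translate([485, 1661, 1038]) cube([773, 227, 173]);


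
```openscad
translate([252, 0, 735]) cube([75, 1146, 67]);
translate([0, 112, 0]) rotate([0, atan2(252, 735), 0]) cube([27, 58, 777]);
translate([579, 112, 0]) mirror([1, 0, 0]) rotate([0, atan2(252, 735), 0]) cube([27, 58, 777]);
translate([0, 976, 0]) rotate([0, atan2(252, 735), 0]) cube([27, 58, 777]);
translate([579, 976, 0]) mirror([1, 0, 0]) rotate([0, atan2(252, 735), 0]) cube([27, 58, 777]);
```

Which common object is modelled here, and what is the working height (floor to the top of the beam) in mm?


A sawhorse. The overall height is 802 mm.

A beam across two mirrored pairs of raked legs — a sawhorse. The beam's underside is at z = 735 (matching the legs' vertical rise in atan2(252, 735)) and the beam is 67 mm tall, so its top is at 735 + 67 = 802 mm. The raked legs top out at the beam's underside, so that is the highest point.


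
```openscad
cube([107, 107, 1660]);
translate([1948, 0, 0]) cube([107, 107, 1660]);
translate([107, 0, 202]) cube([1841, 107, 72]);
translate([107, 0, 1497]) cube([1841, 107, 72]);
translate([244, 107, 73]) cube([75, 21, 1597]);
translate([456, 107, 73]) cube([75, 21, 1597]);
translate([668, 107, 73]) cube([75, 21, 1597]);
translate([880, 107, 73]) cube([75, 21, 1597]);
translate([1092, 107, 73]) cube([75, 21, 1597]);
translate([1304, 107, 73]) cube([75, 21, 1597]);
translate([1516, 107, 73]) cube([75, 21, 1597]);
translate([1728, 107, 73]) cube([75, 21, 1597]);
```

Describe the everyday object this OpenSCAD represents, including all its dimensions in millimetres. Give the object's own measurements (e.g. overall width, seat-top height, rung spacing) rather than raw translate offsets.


A fence section. Two 107×107 mm posts, 1660 mm tall, stand on the floor with a clear span of 1841 mm between their inner faces. Two horizontal rails of 107×72 mm section span the gap between the posts with their undersides at z = 202 mm and z = 1497 mm, flush with the posts' −y face. 8 pickets, each 75 mm wide, 21 mm thick and 1597 mm tall, are fixed to the +y face of the rails with their bottoms at z = 73 mm, spaced across the span with a 137 mm gap after the −x post and between neighbouring pickets, with 145 mm left before the +x post.


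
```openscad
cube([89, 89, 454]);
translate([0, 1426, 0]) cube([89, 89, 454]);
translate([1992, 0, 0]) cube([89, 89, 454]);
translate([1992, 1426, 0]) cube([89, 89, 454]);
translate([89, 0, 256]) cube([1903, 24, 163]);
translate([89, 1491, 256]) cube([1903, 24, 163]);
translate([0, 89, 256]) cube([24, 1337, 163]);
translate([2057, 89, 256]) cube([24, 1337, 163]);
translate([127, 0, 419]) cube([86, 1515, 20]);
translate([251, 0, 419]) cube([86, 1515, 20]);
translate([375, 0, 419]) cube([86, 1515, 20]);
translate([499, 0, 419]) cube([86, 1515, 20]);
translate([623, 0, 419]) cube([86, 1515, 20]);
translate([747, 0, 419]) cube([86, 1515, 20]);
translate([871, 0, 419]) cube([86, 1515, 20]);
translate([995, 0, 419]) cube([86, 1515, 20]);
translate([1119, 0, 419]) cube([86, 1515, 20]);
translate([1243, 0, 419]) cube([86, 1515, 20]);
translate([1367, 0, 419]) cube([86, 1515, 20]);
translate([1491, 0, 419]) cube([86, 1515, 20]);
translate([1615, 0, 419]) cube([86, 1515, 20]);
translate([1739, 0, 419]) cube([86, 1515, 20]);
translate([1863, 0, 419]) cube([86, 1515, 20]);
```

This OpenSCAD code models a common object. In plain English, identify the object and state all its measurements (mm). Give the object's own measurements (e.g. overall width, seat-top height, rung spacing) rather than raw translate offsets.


A bed frame 2081 mm long (x) by 1515 mm wide (y). Four 89×89 mm corner posts, 454 mm tall, at the corners of the footprint. Four rails of 24 mm thickness and 163 mm height run between adjacent posts with their undersides at z = 256 mm, their outer faces flush with the outside of the frame (the two x-running rails run between the posts' inner faces; the two y-running rails run between the posts' inner faces). 15 slats, each 86 mm wide (x) and 20 mm thick, lie across the top of the two x-running rails, running the full 1515 mm width of the frame in y; along x they sit between the end posts with a 38 mm gap after the −x posts and between neighbouring slats, leaving 43 mm before the +x posts.


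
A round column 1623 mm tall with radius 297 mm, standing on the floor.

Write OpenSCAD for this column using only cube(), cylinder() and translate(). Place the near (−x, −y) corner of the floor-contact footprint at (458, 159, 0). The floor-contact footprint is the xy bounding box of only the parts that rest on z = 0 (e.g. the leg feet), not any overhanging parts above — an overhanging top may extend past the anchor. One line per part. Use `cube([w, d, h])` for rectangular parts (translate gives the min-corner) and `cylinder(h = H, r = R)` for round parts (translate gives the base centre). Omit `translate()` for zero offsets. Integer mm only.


translate([755, 456, 0]) cylinder(h = 1623, r = 297);


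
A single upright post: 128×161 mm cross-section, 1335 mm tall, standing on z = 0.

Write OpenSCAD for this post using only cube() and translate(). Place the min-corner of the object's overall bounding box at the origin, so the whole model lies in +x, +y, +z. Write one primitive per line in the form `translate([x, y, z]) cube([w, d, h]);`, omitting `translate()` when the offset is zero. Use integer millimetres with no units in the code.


cube([128, 161, 1335]);


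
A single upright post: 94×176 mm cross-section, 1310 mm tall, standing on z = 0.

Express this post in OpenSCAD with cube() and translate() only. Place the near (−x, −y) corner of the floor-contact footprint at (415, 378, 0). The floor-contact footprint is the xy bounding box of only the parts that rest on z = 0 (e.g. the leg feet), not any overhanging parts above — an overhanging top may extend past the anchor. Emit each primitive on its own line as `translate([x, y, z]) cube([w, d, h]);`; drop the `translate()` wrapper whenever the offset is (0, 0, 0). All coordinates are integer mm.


translate([415, 378, 0]) cube([94, 176, 1310]);


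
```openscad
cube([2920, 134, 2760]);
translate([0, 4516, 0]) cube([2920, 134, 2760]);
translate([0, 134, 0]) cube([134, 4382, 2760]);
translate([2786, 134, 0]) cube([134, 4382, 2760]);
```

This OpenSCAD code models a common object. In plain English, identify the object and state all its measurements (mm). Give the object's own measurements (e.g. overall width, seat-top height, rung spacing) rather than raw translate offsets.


The wall frame of a small rectangular building: four walls, each 2760 mm tall and 134 mm thick, enclosing a footprint 2920 mm (x) by 4650 mm (y) outside-to-outside, with no floor or roof. The front and back walls (the −y and +y sides) span the full width; the two side walls fit between them.


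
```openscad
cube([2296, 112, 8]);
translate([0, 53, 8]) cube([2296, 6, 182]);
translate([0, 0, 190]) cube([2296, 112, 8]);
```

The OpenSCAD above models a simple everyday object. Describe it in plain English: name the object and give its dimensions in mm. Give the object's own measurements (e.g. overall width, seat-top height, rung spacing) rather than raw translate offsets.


An I-beam lying along x, 2296 mm long. Overall section height 198 mm. Two flanges 112 mm wide (y) and 8 mm thick, one on the floor and one at the top; a web 6 mm thick runs between them, centred on the flange width.


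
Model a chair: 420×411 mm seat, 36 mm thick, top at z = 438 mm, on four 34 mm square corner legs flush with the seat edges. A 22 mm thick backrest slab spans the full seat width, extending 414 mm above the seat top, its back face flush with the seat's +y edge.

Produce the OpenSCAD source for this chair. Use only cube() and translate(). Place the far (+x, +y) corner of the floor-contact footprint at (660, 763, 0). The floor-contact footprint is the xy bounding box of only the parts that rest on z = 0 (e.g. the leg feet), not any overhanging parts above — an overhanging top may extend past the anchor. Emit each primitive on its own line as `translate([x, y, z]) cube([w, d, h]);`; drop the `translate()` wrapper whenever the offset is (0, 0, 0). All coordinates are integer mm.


translate([240, 352, 402]) cube([420, 411, 36]);
translate([240, 352, 0]) cube([34, 34, 402]);
translate([626, 352, 0]) cube([34, 34, 402]);
translate([240, 729, 0]) cube([34, 34, 402]);
translate([626, 729, 0]) cube([34, 34, 402]);
translate([240, 741, 438]) cube([420, 22, 414]);


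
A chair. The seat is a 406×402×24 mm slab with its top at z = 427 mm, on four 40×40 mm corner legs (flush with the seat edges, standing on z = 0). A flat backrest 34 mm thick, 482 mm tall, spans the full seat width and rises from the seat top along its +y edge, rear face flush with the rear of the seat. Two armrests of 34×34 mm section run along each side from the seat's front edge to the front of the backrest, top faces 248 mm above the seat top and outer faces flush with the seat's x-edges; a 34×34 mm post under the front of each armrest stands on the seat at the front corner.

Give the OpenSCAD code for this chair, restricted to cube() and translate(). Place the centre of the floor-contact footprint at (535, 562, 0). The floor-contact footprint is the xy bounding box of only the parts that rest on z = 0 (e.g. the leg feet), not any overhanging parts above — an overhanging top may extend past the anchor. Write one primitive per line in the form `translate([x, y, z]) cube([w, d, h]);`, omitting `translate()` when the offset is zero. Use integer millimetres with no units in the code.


// leg_h = 427 - 24 = 403
// arm post h = 248 - 34 = 214
translate([332, 361, 403]) cube([406, 402, 24]);
translate([332, 361, 0]) cube([40, 40, 403]);
translate([698, 361, 0]) cube([40, 40, 403]);
translate([332, 723, 0]) cube([40, 40, 403]);
translate([698, 723, 0]) cube([40, 40, 403]);
translate([332, 729, 427]) cube([406, 34, 482]);
translate([332, 361, 641]) cube([34, 368, 34]);
translate([704, 361, 641]) cube([34, 368, 34]);
translate([332, 361, 427]) cube([34, 34, 214]);
translate([704, 361, 427]) cube([34, 34, 214]);


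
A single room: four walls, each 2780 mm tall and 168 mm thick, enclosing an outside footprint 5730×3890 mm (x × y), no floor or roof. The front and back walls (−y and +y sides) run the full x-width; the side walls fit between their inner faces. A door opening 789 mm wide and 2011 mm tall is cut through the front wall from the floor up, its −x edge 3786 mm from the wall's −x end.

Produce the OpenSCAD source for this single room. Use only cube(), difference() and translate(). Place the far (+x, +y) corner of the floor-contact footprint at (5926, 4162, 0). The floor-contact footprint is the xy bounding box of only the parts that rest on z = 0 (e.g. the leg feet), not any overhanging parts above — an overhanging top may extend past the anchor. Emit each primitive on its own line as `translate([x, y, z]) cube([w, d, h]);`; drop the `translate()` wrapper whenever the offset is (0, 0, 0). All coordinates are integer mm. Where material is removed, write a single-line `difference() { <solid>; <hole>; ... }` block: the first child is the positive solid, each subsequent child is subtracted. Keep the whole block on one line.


difference() { translate([196, 272, 0]) cube([5730, 168, 2780]); translate([3982, 272, 0]) cube([789, 168, 2011]); }
translate([196, 3994, 0]) cube([5730, 168, 2780]);
translate([196, 440, 0]) cube([168, 3554, 2780]);
translate([5758, 440, 0]) cube([168, 3554, 2780]);


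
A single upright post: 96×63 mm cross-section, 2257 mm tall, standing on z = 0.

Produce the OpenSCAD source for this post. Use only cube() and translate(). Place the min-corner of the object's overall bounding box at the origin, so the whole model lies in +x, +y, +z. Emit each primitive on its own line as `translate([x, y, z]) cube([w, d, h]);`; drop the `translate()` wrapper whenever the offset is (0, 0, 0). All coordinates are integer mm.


cube([96, 63, 2257]);


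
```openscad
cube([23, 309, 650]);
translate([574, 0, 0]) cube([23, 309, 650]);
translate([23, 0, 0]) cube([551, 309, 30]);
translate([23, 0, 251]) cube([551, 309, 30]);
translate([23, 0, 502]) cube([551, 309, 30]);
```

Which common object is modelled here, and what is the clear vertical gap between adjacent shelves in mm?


A bookshelf. The clear shelf gap is 221 mm.

Two tall side panels with 3 horizontal boards between them — a bookshelf. The first two shelf undersides are at z = 0 and z = 251; with shelf thickness 30, the clear gap is 251 − 0 − 30 = 221 mm.


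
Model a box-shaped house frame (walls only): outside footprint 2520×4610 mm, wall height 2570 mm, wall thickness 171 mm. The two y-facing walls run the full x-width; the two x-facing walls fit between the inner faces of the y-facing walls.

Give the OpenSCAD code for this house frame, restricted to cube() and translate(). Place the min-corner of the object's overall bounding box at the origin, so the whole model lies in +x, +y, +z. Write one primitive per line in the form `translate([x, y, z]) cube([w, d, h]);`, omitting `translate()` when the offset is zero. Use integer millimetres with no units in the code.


cube([2520, 171, 2570]);
translate([0, 4439, 0]) cube([2520, 171, 2570]);
translate([0, 171, 0]) cube([171, 4268, 2570]);
translate([2349, 171, 0]) cube([171, 4268, 2570]);


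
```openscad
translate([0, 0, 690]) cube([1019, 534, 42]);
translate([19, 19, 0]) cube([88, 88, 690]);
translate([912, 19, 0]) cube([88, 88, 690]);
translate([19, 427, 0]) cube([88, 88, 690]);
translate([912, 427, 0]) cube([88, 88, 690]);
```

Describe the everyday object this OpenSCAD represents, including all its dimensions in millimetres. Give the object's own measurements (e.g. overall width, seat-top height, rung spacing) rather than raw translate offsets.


A table: top 1019 mm (x) × 534 mm (y), 42 mm thick, upper face at z = 732 mm, on four 88×88 mm square legs, each inset 19 mm from the nearest pair of top edges from z = 0 to the bottom of the top.


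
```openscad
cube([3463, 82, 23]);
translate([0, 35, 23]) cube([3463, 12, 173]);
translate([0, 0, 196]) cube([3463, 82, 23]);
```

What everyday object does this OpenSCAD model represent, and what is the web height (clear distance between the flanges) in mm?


An I-beam. The web height is 173 mm.

Two wide flanges with a thin centred web — an I-beam. Overall 219 mm minus two 23 mm flanges gives a web of 219 − 2·23 = 173 mm.


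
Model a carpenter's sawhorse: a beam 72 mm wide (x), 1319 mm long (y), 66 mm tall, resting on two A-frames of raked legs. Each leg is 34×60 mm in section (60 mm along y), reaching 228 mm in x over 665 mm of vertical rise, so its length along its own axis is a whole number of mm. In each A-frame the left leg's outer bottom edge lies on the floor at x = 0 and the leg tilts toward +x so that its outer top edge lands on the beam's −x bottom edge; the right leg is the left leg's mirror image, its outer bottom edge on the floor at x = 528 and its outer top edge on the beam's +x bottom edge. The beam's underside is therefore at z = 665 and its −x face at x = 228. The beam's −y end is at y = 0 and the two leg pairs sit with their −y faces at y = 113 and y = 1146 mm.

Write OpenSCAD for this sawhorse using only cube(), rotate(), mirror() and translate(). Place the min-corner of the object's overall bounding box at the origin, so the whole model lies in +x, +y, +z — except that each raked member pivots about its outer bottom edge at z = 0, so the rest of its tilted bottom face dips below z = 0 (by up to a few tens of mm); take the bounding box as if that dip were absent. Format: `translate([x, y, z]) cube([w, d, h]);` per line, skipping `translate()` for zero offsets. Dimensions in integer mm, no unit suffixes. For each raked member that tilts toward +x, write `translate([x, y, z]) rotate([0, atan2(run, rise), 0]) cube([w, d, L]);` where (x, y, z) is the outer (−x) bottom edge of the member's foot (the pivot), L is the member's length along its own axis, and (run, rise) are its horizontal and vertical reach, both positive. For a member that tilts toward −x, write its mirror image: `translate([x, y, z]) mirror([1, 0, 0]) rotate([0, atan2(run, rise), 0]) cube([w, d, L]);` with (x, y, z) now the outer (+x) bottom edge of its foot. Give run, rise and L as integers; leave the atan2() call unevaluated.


translate([228, 0, 665]) cube([72, 1319, 66]);
translate([0, 113, 0]) rotate([0, atan2(228, 665), 0]) cube([34, 60, 703]);
translate([528, 113, 0]) mirror([1, 0, 0]) rotate([0, atan2(228, 665), 0]) cube([34, 60, 703]);
translate([0, 1146, 0]) rotate([0, atan2(228, 665), 0]) cube([34, 60, 703]);
translate([528, 1146, 0]) mirror([1, 0, 0]) rotate([0, atan2(228, 665), 0]) cube([34, 60, 703]);


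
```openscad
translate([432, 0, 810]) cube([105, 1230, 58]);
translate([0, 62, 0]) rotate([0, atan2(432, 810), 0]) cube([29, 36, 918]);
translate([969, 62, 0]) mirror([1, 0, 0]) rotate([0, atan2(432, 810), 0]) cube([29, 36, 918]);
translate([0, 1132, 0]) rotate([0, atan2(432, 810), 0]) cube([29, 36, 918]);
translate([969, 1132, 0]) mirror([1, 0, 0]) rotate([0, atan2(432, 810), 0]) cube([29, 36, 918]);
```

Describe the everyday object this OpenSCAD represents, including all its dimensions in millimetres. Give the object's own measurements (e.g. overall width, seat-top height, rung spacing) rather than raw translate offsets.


A sawhorse. A 105×1230×58 mm beam (x, y, z) sits on two A-frame leg pairs. Each pair is two raked legs of 29×36 mm section (36 mm along y) splaying symmetrically in x. Each leg rises 810 mm vertically over 432 mm of horizontal reach and is 918 mm long along its own axis. Every leg's outer bottom edge rests on the floor and its outer top edge meets a bottom edge of the beam — the left legs (tilting toward +x) meet the beam's −x bottom edge, the right legs (their mirror images, tilting toward −x) meet its +x bottom edge — so the leg tops tuck under the beam, the beam's underside is 810 mm above the floor, and the feet are 969 mm apart outside-to-outside with the beam centred between them. The two leg pairs are set in 62 mm from either end of the beam.


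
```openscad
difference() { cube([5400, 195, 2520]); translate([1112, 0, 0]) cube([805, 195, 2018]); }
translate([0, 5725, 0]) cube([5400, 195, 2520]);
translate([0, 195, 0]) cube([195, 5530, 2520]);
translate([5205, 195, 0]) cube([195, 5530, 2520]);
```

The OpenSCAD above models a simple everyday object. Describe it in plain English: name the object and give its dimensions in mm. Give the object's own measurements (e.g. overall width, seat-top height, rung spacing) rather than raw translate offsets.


A single room: four walls, each 2520 mm tall and 195 mm thick, enclosing an outside footprint 5400×5920 mm (x × y), no floor or roof. The front and back walls (−y and +y sides) run the full x-width; the side walls fit between their inner faces. A door opening 805 mm wide and 2018 mm tall is cut through the front wall from the floor up, its −x edge 1112 mm from the wall's −x end.


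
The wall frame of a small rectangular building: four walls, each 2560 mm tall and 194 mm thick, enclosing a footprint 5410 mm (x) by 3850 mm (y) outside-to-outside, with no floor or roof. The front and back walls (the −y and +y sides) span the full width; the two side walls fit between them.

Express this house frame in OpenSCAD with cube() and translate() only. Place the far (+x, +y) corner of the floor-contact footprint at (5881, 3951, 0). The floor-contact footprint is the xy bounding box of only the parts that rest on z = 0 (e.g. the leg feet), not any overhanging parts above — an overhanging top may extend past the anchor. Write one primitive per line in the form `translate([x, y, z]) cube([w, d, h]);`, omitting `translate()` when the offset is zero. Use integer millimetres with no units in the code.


translate([471, 101, 0]) cube([5410, 194, 2560]);
translate([471, 3757, 0]) cube([5410, 194, 2560]);
translate([471, 295, 0]) cube([194, 3462, 2560]);
translate([5687, 295, 0]) cube([194, 3462, 2560]);


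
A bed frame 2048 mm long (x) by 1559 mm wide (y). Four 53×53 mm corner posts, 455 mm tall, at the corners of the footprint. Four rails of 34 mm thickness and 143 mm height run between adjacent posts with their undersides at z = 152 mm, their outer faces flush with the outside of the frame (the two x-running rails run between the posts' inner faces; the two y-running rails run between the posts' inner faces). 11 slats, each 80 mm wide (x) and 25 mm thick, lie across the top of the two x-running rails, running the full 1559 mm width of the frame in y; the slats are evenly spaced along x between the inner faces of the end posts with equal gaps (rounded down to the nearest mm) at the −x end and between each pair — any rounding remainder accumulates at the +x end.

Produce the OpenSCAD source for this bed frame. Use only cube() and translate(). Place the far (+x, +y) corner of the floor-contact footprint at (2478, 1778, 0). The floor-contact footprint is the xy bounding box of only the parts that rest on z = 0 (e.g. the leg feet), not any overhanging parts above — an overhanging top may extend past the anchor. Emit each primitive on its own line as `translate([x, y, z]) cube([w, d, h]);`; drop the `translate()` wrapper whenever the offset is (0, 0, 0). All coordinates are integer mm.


translate([430, 219, 0]) cube([53, 53, 455]);
translate([430, 1725, 0]) cube([53, 53, 455]);
translate([2425, 219, 0]) cube([53, 53, 455]);
translate([2425, 1725, 0]) cube([53, 53, 455]);
translate([483, 219, 152]) cube([1942, 34, 143]);
translate([483, 1744, 152]) cube([1942, 34, 143]);
translate([430, 272, 152]) cube([34, 1453, 143]);
translate([2444, 272, 152]) cube([34, 1453, 143]);
translate([571, 219, 295]) cube([80, 1559, 25]);
translate([739, 219, 295]) cube([80, 1559, 25]);
translate([907, 219, 295]) cube([80, 1559, 25]);
translate([1075, 219, 295]) cube([80, 1559, 25]);
translate([1243, 219, 295]) cube([80, 1559, 25]);
translate([1411, 219, 295]) cube([80, 1559, 25]);
translate([1579, 219, 295]) cube([80, 1559, 25]);
translate([1747, 219, 295]) cube([80, 1559, 25]);
translate([1915, 219, 295]) cube([80, 1559, 25]);
translate([2083, 219, 295]) cube([80, 1559, 25]);
translate([2251, 219, 295]) cube([80, 1559, 25]);


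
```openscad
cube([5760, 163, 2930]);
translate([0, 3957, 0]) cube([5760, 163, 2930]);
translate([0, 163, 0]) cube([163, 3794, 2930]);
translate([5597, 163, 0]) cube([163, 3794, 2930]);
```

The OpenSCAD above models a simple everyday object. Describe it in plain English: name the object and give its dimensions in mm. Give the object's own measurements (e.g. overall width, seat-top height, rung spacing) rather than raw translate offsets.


The wall frame of a small rectangular building: four walls, each 2930 mm tall and 163 mm thick, enclosing a footprint 5760 mm (x) by 4120 mm (y) outside-to-outside, with no floor or roof. The front and back walls (the −y and +y sides) span the full width; the two side walls fit between them.


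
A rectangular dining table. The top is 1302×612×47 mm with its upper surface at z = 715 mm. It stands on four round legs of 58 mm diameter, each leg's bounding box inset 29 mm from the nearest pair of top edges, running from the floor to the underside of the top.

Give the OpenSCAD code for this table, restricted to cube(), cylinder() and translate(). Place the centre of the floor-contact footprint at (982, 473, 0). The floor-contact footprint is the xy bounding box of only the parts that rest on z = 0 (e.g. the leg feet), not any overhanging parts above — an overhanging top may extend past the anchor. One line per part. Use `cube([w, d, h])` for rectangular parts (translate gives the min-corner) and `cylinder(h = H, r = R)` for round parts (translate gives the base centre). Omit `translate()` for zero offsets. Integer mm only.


// leg_h = 715 - 47 = 668
translate([331, 167, 668]) cube([1302, 612, 47]);
translate([389, 225, 0]) cylinder(h = 668, r = 29);
translate([1575, 225, 0]) cylinder(h = 668, r = 29);
translate([389, 721, 0]) cylinder(h = 668, r = 29);
translate([1575, 721, 0]) cylinder(h = 668, r = 29);


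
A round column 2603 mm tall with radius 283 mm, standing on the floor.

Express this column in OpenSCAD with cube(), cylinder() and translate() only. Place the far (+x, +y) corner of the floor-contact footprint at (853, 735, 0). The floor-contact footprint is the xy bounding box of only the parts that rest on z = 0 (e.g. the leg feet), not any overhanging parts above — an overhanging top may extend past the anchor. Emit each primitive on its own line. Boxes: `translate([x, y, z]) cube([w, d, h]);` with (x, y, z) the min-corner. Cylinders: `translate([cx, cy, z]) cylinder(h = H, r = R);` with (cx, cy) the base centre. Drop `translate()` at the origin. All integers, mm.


translate([570, 452, 0]) cylinder(h = 2603, r = 283);
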